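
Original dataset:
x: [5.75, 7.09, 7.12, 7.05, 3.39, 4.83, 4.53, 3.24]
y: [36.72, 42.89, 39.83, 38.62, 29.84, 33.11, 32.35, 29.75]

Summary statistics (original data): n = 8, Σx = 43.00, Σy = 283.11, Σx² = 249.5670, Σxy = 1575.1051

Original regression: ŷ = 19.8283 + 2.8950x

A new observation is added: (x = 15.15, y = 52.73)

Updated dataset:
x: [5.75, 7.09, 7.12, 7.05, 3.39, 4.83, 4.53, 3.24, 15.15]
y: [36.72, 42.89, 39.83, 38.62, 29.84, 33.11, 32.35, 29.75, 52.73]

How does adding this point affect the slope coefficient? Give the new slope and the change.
The slope changes from 2.8950 to 1.9740 (change of -0.9210, or -31.8%).

The new point has HIGH LEVERAGE: x = 15.15 is far from the original mean x̄ = 43.00/8 ≈ 5.38 (original range [3.24, 7.12]).

Step 1: Update the sums with the new point (n goes from 8 to 9)
Σx  = 43.00 + 15.15 = 58.15
Σy  = 283.11 + 52.73 = 335.84
Σx² = 249.5670 + 15.15² = 249.5670 + 229.5225 = 479.0895
Σxy = 1575.1051 + 15.15×52.73 = 1575.1051 + 798.8595 = 2373.9646

Step 2: Recompute the slope with b₁ = (nΣxy − ΣxΣy) / (nΣx² − (Σx)²)
Numerator   = 9×2373.9646 − 58.15×335.84 = 21365.6814 − 19529.0960 = 1836.5854
Denominator = 9×479.0895 − 58.15² = 4311.8055 − 3381.4225 = 930.3830
b₁(new) = 1836.5854 / 930.3830 = 1.9740

(Same formula on the original sums: (8×1575.1051 − 43.00×283.11) / (8×249.5670 − 43.00²) = 427.1108 / 147.5360 = 2.8950, matching the given fit.)

Step 3: Change in slope
Δβ₁ = 1.9740 − 2.8950 = -0.9210
Relative change = -0.9210 / 2.8950 × 100% = -31.8%
→ the slope decreases when the point is added.

A high-leverage point only changes the slope if it is off the original line; here y = 52.73 is below the original trend, so the slope decreases.
In practice: refit with and without it and report both if conclusions differ.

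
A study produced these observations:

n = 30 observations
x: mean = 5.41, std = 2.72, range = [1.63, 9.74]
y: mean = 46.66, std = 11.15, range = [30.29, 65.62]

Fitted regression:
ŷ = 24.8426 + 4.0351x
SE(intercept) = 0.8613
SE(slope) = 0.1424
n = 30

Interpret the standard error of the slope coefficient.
SE(β̂₁) = 0.1424 is the estimated standard deviation of the slope estimate across repeated samples; relative to β̂₁ = 4.0351 that is 3.5%, a precise estimate.

SE(β̂₁) = 0.1424 says: if we drew many samples of n = 30 from the same population and refit each time, the fitted slopes would scatter with a standard deviation of roughly 0.1424 around the true β₁.

Relative precision:
- SE / |β̂₁| = 0.1424 / 4.0351 = 3.5%
- Rule of thumb (under 20%: precise; 20% to under 50%: moderately precise; 50% or more: imprecise) → precise

Link to interval estimation: a confidence interval for β₁ is β̂₁ ± t* × 0.1424, so SE sets the half-width per unit of t*.

What drives SE(β̂₁): wider spread of x values → smaller SE.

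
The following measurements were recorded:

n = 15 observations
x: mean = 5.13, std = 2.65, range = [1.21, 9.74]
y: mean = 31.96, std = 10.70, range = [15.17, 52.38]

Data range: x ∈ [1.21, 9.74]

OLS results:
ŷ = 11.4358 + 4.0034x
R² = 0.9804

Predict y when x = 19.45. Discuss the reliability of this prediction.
ŷ = 89.3019 (extrapolation — x = 19.45 lies outside [1.21, 9.74], so reliability is low).

Prediction calculation:
ŷ = 11.4358 + 4.0034 × 19.45
ŷ = 89.3019

Reliability:
- Data range: x ∈ [1.21, 9.74]
- Prediction point: x = 19.45 is 9.71 units above the observed range → this is EXTRAPOLATION, not interpolation

Why that matters here:
- Real relationships often flatten, saturate, or turn nonlinear at extremes
- There are no observations near this x to validate the fitted line there
- R² describes fit only over the sampled x values; it says nothing about behaviour beyond them

A defensible statement: 'if the linear trend continued to x = 19.45, y would be about 89.3019' — the premise is untested.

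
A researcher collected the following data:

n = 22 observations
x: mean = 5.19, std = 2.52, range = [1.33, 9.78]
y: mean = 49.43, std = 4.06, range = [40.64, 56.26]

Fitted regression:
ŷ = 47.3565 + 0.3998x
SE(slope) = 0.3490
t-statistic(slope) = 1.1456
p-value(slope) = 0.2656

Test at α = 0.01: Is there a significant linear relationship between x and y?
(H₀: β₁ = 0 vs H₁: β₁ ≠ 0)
Fail to reject H₀: p-value = 0.2656 ≥ α = 0.01. The linear relationship is not significant at the 1% level.

Hypothesis test for the slope coefficient:

H₀: β₁ = 0 (no linear relationship)
H₁: β₁ ≠ 0 (linear relationship exists)

Test statistic: t = β̂₁ / SE(β̂₁) = 0.3998 / 0.3490 = 1.1456

With df = 20, the two-sided p-value for |t| = 1.1456 is 0.2656.

Decision rule: reject H₀ if p-value < α.
p-value = 0.2656 ≥ α = 0.01 → fail to reject H₀.

At α = 0.01 the data do not provide convincing evidence of a nonzero slope.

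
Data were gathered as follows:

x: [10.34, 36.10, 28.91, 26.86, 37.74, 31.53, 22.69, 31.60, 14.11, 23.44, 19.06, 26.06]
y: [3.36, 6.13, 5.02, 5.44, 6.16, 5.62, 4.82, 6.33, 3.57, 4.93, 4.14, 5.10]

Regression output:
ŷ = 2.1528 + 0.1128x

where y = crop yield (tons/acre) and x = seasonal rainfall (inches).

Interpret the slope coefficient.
An increase of one inch in rainfall is associated with a 0.1128 tons/acre increase in predicted crop yield.

β₁ = 0.1128 is the change in predicted crop yield (tons/acre) per additional inch of rainfall.

Interpretation:
- Rainfall up by 1 inch → predicted crop yield increases by 0.1128 tons/acre
- The effect is assumed constant over the observed range of x (linearity)
- The slope describes association in these data, not necessarily a causal effect

(β₀ = 2.1528 is the fitted value at x = 0 and is not part of the slope interpretation.)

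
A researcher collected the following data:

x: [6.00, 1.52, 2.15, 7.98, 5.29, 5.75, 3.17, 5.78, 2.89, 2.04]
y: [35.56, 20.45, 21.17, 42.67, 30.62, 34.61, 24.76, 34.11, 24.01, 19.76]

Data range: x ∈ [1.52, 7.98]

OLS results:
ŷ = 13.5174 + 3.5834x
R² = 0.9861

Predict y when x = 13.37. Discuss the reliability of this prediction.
The equation gives ŷ = 61.4275; however x = 13.37 is 5.39 units above the observed range, so this extrapolated value should not be trusted.

Prediction calculation:
ŷ = 13.5174 + 3.5834 × 13.37
ŷ = 61.4275

Reliability:
- Data range: x ∈ [1.52, 7.98]
- Prediction point: x = 13.37 is 5.39 units above the observed range → this is EXTRAPOLATION, not interpolation

Why that matters here:
- Real relationships often flatten, saturate, or turn nonlinear at extremes
- The standard error of prediction grows with (x − x̄)², and x = 13.37 is far from x̄ = 4.26

A defensible statement: 'if the linear trend continued to x = 13.37, y would be about 61.4275' — the premise is untested.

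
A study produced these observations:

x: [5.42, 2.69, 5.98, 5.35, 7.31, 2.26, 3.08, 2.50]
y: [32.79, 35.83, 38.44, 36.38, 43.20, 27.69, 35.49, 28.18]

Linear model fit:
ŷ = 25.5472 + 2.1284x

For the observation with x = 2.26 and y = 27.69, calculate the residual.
Residual = -2.6674

The residual is the difference between the actual value and the predicted value:

Residual = y - ŷ

Step 1: Calculate predicted value
ŷ = 25.5472 + 2.1284 × 2.26
ŷ = 30.3574

Step 2: Calculate residual
Residual = 27.69 - 30.3574
Residual = -2.6674

The residual is negative, so the observed y = 27.69 sits below the regression line (the line overestimates it by 2.6674).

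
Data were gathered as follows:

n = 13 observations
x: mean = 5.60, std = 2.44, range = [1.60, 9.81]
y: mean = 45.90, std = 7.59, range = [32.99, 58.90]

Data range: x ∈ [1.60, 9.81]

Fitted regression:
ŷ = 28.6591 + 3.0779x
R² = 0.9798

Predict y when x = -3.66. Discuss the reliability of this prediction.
ŷ = 17.3940 (extrapolation — x = -3.66 lies outside [1.60, 9.81], so reliability is low).

Prediction calculation:
ŷ = 28.6591 + 3.0779 × (-3.66)
ŷ = 17.3940

Reliability:
- Data range: x ∈ [1.60, 9.81]
- Prediction point: x = -3.66 is 5.26 units below the observed range → this is EXTRAPOLATION, not interpolation

Why that matters here:
- There are no observations near this x to validate the fitted line there
- R² describes fit only over the sampled x values; it says nothing about behaviour beyond them

A defensible statement: 'if the linear trend continued to x = -3.66, y would be about 17.3940' — the premise is untested.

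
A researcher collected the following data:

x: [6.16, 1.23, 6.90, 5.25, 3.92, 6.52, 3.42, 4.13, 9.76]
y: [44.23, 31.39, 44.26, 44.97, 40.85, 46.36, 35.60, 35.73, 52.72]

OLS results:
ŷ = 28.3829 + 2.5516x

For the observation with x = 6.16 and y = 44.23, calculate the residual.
Residual = 0.1292

The residual is the difference between the actual value and the predicted value:

Residual = y - ŷ

Step 1: Calculate predicted value
ŷ = 28.3829 + 2.5516 × 6.16
ŷ = 44.1008

Step 2: Calculate residual
Residual = 44.23 - 44.1008
Residual = 0.1292

Interpretation: the model underestimates the actual value by 0.1292 at this point (positive residual → observation lies above the fitted line).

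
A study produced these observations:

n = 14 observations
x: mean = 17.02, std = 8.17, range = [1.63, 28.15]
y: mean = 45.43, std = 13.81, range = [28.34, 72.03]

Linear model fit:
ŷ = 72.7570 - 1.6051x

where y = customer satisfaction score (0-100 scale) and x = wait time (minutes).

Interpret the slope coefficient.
For each additional minute of wait time, predicted satisfaction score decreases by approximately 1.6051 points.

β₁ = -1.6051 is the change in predicted satisfaction score (points) per additional minute of wait time.

Interpretation:
- Wait time up by 1 minute → predicted satisfaction score decreases by 1.6051 points
- The effect is assumed constant over the observed range of x (linearity)

The intercept β₀ = 72.7570 is the predicted satisfaction score when wait time = 0; since the smallest observed x is 1.63, this is an extrapolation and mainly anchors the line.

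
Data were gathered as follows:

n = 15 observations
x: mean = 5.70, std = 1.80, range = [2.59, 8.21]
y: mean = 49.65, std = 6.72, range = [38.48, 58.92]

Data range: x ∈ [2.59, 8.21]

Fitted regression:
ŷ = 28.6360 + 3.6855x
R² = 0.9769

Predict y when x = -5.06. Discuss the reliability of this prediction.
ŷ = 9.9874, but this is extrapolation (below the data range [2.59, 8.21]) and may be unreliable.

Prediction calculation:
ŷ = 28.6360 + 3.6855 × (-5.06)
ŷ = 9.9874

Reliability:
- Data range: x ∈ [2.59, 8.21]
- Prediction point: x = -5.06 is 7.65 units below the observed range → this is EXTRAPOLATION, not interpolation

Why that matters here:
- The linear relationship may not hold outside the observed range
- R² describes fit only over the sampled x values; it says nothing about behaviour beyond them

Report the number if required, but flag clearly that it is an extrapolation.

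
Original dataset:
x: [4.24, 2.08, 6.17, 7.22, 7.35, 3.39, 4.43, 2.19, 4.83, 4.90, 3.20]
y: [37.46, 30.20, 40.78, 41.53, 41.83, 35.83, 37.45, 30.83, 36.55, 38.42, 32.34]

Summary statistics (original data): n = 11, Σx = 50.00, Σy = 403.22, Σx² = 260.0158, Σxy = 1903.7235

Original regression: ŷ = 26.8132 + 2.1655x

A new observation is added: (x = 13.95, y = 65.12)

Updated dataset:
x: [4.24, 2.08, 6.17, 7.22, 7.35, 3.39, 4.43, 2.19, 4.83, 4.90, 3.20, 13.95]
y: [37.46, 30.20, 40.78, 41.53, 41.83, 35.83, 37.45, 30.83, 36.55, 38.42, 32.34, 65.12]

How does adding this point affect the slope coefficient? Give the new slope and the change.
New slope β₁ = 2.7789 versus 2.1655 before: a change of +0.6134 (+28.3%).

The new point has HIGH LEVERAGE: x = 13.95 is far from the original mean x̄ = 50.00/11 ≈ 4.55 (original range [2.08, 7.35]).

Step 1: Update the sums with the new point (n goes from 11 to 12)
Σx  = 50.00 + 13.95 = 63.95
Σy  = 403.22 + 65.12 = 468.34
Σx² = 260.0158 + 13.95² = 260.0158 + 194.6025 = 454.6183
Σxy = 1903.7235 + 13.95×65.12 = 1903.7235 + 908.4240 = 2812.1475

Step 2: Recompute the slope with b₁ = (nΣxy − ΣxΣy) / (nΣx² − (Σx)²)
Numerator   = 12×2812.1475 − 63.95×468.34 = 33745.7700 − 29950.3430 = 3795.4270
Denominator = 12×454.6183 − 63.95² = 5455.4196 − 4089.6025 = 1365.8171
b₁(new) = 3795.4270 / 1365.8171 = 2.7789

(Same formula on the original sums: (11×1903.7235 − 50.00×403.22) / (11×260.0158 − 50.00²) = 779.9585 / 360.1738 = 2.1655, matching the given fit.)

Step 3: Change in slope
Δβ₁ = 2.7789 − 2.1655 = +0.6134
Relative change = +0.6134 / 2.1655 × 100% = +28.3%
→ the slope increases when the point is added.

Because the point sits above the extension of the original line at a high-leverage x, it tilts the fit up.
In practice: investigate whether it comes from the same population as the rest of the sample.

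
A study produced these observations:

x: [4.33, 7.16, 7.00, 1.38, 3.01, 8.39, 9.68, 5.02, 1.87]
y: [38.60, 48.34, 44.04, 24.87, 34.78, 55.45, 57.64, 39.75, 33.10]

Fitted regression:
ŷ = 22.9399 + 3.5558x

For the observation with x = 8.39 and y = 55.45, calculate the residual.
Residual = 2.6769

The residual is the difference between the actual value and the predicted value:

Residual = y - ŷ

Step 1: Calculate predicted value
ŷ = 22.9399 + 3.5558 × 8.39
ŷ = 52.7731

Step 2: Calculate residual
Residual = 55.45 - 52.7731
Residual = 2.6769

Interpretation: the model underestimates the actual value by 2.6769 at this point (positive residual → observation lies above the fitted line).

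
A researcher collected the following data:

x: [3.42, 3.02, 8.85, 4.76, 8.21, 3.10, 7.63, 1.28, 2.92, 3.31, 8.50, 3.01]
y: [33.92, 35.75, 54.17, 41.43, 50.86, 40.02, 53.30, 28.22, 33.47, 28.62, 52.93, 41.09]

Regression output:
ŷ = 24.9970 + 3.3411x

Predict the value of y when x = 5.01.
ŷ = 41.7359

Plug x = 5.01 into the fitted line:

ŷ = 24.9970 + 3.3411 × 5.01
ŷ = 24.9970 + 16.7389
ŷ = 41.7359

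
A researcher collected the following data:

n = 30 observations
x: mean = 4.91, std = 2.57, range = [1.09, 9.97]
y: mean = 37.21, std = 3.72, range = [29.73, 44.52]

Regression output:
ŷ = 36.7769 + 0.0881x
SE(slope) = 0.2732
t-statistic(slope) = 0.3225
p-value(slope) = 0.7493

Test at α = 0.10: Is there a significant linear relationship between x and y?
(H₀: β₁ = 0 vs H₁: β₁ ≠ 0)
Since p-value = 0.7493 ≥ α = 0.10, fail to reject H₀ — the slope is not significantly different from 0.

Hypothesis test for the slope coefficient:

H₀: β₁ = 0 (no linear relationship)
H₁: β₁ ≠ 0 (linear relationship exists)

Test statistic: t = β̂₁ / SE(β̂₁) = 0.0881 / 0.2732 = 0.3225

With df = 28, the two-sided p-value for |t| = 0.3225 is 0.7493.

Decision rule: reject H₀ if p-value < α.
p-value = 0.7493 ≥ α = 0.10 → fail to reject H₀.

There is not sufficient evidence at the 10% significance level to conclude that a linear relationship exists between x and y.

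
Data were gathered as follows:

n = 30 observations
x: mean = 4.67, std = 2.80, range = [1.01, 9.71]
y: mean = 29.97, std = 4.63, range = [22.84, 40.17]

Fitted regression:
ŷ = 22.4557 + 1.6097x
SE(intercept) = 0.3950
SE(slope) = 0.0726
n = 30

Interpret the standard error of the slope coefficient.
The slope 1.6097 is pinned down to within about ±0.0726 (one SE) by these data — relative uncertainty 4.5%, i.e. precise.

SE(β̂₁) = 0.0726 says: if we drew many samples of n = 30 from the same population and refit each time, the fitted slopes would scatter with a standard deviation of roughly 0.0726 around the true β₁.

Relative precision:
- SE / |β̂₁| = 0.0726 / 1.6097 = 4.5%
- Rule of thumb (under 20%: precise; 20% to under 50%: moderately precise; 50% or more: imprecise) → precise

Link to interval estimation: a confidence interval for β₁ is β̂₁ ± t* × 0.0726, so SE sets the half-width per unit of t*.

What drives SE(β̂₁): wider spread of x values → smaller SE; larger n (here n = 30) → smaller SE; more residual scatter → larger SE.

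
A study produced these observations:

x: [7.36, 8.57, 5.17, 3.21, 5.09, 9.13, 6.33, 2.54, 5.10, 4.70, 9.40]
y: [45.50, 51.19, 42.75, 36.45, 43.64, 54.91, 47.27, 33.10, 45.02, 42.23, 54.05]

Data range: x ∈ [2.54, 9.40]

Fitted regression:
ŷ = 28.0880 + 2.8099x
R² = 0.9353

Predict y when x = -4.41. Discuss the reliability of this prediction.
ŷ = 15.6963 (extrapolation — x = -4.41 lies outside [2.54, 9.40], so reliability is low).

Prediction calculation:
ŷ = 28.0880 + 2.8099 × (-4.41)
ŷ = 15.6963

Reliability:
- Data range: x ∈ [2.54, 9.40]
- Prediction point: x = -4.41 is 6.95 units below the observed range → this is EXTRAPOLATION, not interpolation

Why that matters here:
- Real relationships often flatten, saturate, or turn nonlinear at extremes
- R² describes fit only over the sampled x values; it says nothing about behaviour beyond them

Report the number if required, but flag clearly that it is an extrapolation.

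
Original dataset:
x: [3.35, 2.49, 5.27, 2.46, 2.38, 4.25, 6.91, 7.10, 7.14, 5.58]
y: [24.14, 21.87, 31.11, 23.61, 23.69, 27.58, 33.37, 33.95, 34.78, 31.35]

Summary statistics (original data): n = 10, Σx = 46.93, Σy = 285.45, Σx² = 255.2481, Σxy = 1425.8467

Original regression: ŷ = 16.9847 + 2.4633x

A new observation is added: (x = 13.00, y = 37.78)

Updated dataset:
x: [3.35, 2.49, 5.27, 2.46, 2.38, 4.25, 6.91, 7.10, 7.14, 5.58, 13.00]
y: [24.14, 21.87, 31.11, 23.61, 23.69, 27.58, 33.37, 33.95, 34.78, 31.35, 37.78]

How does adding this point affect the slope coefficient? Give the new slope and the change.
New slope β₁ = 1.5958 versus 2.4633 before: a change of -0.8675 (-35.2%).

x = 13.00 lies well outside the original x-range [2.38, 7.14] (x̄ ≈ 4.69), so this observation has high leverage and can move the slope substantially.

Step 1: Update the sums with the new point (n goes from 10 to 11)
Σx  = 46.93 + 13.00 = 59.93
Σy  = 285.45 + 37.78 = 323.23
Σx² = 255.2481 + 13.00² = 255.2481 + 169.0000 = 424.2481
Σxy = 1425.8467 + 13.00×37.78 = 1425.8467 + 491.1400 = 1916.9867

Step 2: Recompute the slope with b₁ = (nΣxy − ΣxΣy) / (nΣx² − (Σx)²)
Numerator   = 11×1916.9867 − 59.93×323.23 = 21086.8537 − 19371.1739 = 1715.6798
Denominator = 11×424.2481 − 59.93² = 4666.7291 − 3591.6049 = 1075.1242
b₁(new) = 1715.6798 / 1075.1242 = 1.5958

(Same formula on the original sums: (10×1425.8467 − 46.93×285.45) / (10×255.2481 − 46.93²) = 862.2985 / 350.0561 = 2.4633, matching the given fit.)

Step 3: Change in slope
Δβ₁ = 1.5958 − 2.4633 = -0.8675
Relative change = -0.8675 / 2.4633 × 100% = -35.2%
→ the slope decreases when the point is added.

A high-leverage point only changes the slope if it is off the original line; here y = 37.78 is below the original trend, so the slope decreases.
In practice: check such a point for data-entry or measurement error.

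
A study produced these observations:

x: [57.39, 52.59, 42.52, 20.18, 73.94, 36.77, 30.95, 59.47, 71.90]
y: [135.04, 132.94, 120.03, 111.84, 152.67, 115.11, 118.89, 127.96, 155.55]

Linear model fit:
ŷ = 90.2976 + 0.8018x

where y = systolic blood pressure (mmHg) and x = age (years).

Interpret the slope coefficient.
On average, blood pressure is about 0.8018 mmHg higher for every extra year of age.

The slope coefficient β₁ = 0.8018 represents the marginal effect of age on blood pressure.

Interpretation:
- Age up by 1 year → predicted blood pressure increases by 0.8018 mmHg
- This is a linear approximation: the same per-unit change is assumed across the whole observed x range

The intercept β₀ = 90.2976 is the predicted blood pressure when age = 0; since the smallest observed x is 20.18, this is an extrapolation and mainly anchors the line.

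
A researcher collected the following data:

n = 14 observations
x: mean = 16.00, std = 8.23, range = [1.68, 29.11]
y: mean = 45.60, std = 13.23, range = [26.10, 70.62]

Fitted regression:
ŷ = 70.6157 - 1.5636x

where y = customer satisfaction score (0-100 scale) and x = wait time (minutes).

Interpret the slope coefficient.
For each additional minute of wait time, predicted satisfaction score decreases by approximately 1.5636 points.

β₁ = -1.5636 is the change in predicted satisfaction score (points) per additional minute of wait time.

Interpretation:
- Wait time up by 1 minute → predicted satisfaction score decreases by 1.5636 points
- The effect is assumed constant over the observed range of x (linearity)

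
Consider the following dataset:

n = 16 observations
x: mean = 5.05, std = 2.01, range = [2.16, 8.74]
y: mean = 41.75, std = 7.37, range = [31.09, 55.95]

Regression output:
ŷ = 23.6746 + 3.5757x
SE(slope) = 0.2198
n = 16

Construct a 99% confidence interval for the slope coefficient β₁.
The 99% CI for β₁ is (2.9214, 4.2300)

Confidence interval for the slope:

The 99% CI for β₁ is: β̂₁ ± t*(α/2, n-2) × SE(β̂₁)

Step 1: Find critical t-value
- Confidence level = 0.99
- Degrees of freedom = n - 2 = 16 - 2 = 14
- t*(α/2, 14) = 2.9768

Step 2: Calculate margin of error
Margin = 2.9768 × 0.2198 = 0.6543

Step 3: Construct interval
CI = 3.5757 ± 0.6543
CI = (2.9214, 4.2300)

Interpretation: intervals built this way capture the true β₁ in 99% of repeated samples; here the plausible range for the per-unit effect of x on y is 2.9214 to 4.2300.
The interval does not include 0, suggesting a significant linear relationship.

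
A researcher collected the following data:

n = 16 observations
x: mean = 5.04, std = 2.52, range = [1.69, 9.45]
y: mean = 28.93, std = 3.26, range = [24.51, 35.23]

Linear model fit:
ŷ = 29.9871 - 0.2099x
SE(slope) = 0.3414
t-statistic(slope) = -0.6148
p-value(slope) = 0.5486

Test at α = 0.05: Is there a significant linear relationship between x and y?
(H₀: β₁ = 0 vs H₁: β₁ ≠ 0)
Since p-value = 0.5486 ≥ α = 0.05, fail to reject H₀ — the slope is not significantly different from 0.

Hypothesis test for the slope coefficient:

H₀: β₁ = 0 (no linear relationship)
H₁: β₁ ≠ 0 (linear relationship exists)

Test statistic: t = β̂₁ / SE(β̂₁) = -0.2099 / 0.3414 = -0.6148

The p-value (0.5486) is the probability, under H₀, of a t-statistic at least as extreme as |t| = 0.6148 (two-sided, df = n − 2 = 14).

Decision rule: reject H₀ if p-value < α.
p-value = 0.5486 ≥ α = 0.05 → fail to reject H₀.

There is not sufficient evidence at the 5% significance level to conclude that a linear relationship exists between x and y.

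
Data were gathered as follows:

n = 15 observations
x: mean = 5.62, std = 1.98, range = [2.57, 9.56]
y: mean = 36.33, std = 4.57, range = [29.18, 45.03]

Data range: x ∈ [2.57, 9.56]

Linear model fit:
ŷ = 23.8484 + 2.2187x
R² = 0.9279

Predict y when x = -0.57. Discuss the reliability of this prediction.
The equation gives ŷ = 22.5837; however x = -0.57 is 3.14 units below the observed range, so this extrapolated value should not be trusted.

Prediction calculation:
ŷ = 23.8484 + 2.2187 × (-0.57)
ŷ = 22.5837

Reliability:
- Data range: x ∈ [2.57, 9.56]
- Prediction point: x = -0.57 is 3.14 units below the observed range → this is EXTRAPOLATION, not interpolation

Why that matters here:
- The linear relationship may not hold outside the observed range
- There are no observations near this x to validate the fitted line there
- R² describes fit only over the sampled x values; it says nothing about behaviour beyond them

A defensible statement: 'if the linear trend continued to x = -0.57, y would be about 22.5837' — the premise is untested.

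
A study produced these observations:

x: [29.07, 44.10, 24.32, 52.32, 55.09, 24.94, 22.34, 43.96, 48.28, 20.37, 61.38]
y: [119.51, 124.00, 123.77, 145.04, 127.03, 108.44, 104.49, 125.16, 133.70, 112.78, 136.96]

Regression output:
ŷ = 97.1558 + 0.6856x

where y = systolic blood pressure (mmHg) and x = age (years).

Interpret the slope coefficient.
On average, blood pressure is about 0.6856 mmHg higher for every extra year of age.

The slope coefficient β₁ = 0.6856 represents the marginal effect of age on blood pressure.

Interpretation:
- Age up by 1 year → predicted blood pressure increases by 0.6856 mmHg
- The effect is assumed constant over the observed range of x (linearity)
- The sign (+) gives the direction; the magnitude 0.6856 gives the size of the effect per year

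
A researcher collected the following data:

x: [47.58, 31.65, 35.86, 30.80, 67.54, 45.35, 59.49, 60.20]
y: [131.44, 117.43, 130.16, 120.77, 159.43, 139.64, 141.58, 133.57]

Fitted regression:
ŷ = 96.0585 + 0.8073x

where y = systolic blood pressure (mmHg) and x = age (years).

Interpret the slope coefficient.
On average, blood pressure is about 0.8073 mmHg higher for every extra year of age.

The slope coefficient β₁ = 0.8073 represents the marginal effect of age on blood pressure.

Interpretation:
- Age up by 1 year → predicted blood pressure increases by 0.8073 mmHg
- The effect is assumed constant over the observed range of x (linearity)
- The sign (+) gives the direction; the magnitude 0.8073 gives the size of the effect per year

(β₀ = 96.0585 is the fitted value at x = 0 and is not part of the slope interpretation.)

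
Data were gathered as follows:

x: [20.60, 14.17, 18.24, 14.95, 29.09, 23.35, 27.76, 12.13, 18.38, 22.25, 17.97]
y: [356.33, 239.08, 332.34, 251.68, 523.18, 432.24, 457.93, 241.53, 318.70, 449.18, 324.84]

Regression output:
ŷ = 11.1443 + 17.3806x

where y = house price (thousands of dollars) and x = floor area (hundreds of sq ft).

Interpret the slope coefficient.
For each additional hundred sq ft of floor area, predicted house price increases by approximately 17.3806 thousand dollars.

The slope coefficient β₁ = 17.3806 represents the marginal effect of floor area on house price.

Interpretation:
- Floor area up by 1 hundred sq ft → predicted house price increases by 17.3806 thousand dollars
- This is a linear approximation: the same per-unit change is assumed across the whole observed x range
- The sign (+) gives the direction; the magnitude 17.3806 gives the size of the effect per hundred sq ft

(β₀ = 11.1443 is the fitted value at x = 0 and is not part of the slope interpretation.)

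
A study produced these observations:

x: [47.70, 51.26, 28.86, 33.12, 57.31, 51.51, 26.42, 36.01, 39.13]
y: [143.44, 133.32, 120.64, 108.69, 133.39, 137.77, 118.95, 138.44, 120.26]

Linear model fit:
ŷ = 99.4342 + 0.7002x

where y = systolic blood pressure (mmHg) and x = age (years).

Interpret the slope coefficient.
An increase of one year in age is associated with a 0.7002 mmHg increase in predicted blood pressure.

β₁ = 0.7002 is the change in predicted blood pressure (mmHg) per additional year of age.

Interpretation:
- Age up by 1 year → predicted blood pressure increases by 0.7002 mmHg
- The effect is assumed constant over the observed range of x (linearity)

(β₀ = 99.4342 is the fitted value at x = 0 and is not part of the slope interpretation.)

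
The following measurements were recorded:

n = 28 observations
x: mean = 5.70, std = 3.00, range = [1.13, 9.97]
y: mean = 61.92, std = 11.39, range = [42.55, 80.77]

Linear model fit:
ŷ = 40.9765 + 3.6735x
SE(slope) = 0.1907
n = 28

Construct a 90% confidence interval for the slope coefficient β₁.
The 90% CI for β₁ is (3.3482, 3.9988)

Confidence interval for the slope:

The 90% CI for β₁ is: β̂₁ ± t*(α/2, n-2) × SE(β̂₁)

Step 1: Find critical t-value
- Confidence level = 0.9
- Degrees of freedom = n - 2 = 28 - 2 = 26
- t*(α/2, 26) = 1.7056

Step 2: Calculate margin of error
Margin = 1.7056 × 0.1907 = 0.3253

Step 3: Construct interval
CI = 3.6735 ± 0.3253
CI = (3.3482, 3.9988)

Interpretation: intervals built this way capture the true β₁ in 90% of repeated samples; here the plausible range for the per-unit effect of x on y is 3.3482 to 3.9988.
Both endpoints are positive, so the data support a genuinely positive slope at this confidence level.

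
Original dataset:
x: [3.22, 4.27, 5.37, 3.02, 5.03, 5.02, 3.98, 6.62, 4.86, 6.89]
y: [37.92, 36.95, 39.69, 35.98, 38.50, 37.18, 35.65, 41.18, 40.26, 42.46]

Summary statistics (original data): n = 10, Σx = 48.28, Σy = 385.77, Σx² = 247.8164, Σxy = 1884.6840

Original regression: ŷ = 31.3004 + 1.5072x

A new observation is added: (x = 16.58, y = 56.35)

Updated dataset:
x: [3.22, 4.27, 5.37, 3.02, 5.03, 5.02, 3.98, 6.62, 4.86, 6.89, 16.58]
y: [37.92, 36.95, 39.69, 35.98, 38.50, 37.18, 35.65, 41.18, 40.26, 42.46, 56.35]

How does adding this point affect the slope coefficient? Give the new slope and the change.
Adding the point moves β₁ from 1.5072 to 1.5118, i.e. it increases by 0.0046 (+0.3%).

The new point has HIGH LEVERAGE: x = 16.58 is far from the original mean x̄ = 48.28/10 ≈ 4.83 (original range [3.02, 6.89]).

Step 1: Update the sums with the new point (n goes from 10 to 11)
Σx  = 48.28 + 16.58 = 64.86
Σy  = 385.77 + 56.35 = 442.12
Σx² = 247.8164 + 16.58² = 247.8164 + 274.8964 = 522.7128
Σxy = 1884.6840 + 16.58×56.35 = 1884.6840 + 934.2830 = 2818.9670

Step 2: Recompute the slope with b₁ = (nΣxy − ΣxΣy) / (nΣx² − (Σx)²)
Numerator   = 11×2818.9670 − 64.86×442.12 = 31008.6370 − 28675.9032 = 2332.7338
Denominator = 11×522.7128 − 64.86² = 5749.8408 − 4206.8196 = 1543.0212
b₁(new) = 2332.7338 / 1543.0212 = 1.5118

(Same formula on the original sums: (10×1884.6840 − 48.28×385.77) / (10×247.8164 − 48.28²) = 221.8644 / 147.2056 = 1.5072, matching the given fit.)

Step 3: Change in slope
Δβ₁ = 1.5118 − 1.5072 = +0.0046
Relative change = +0.0046 / 1.5072 × 100% = +0.3%
→ the slope increases when the point is added.

Because the point sits above the extension of the original line at a high-leverage x, it tilts the fit up.
In practice: examine leverage (hᵢ) and Cook's distance rather than deleting it automatically; refit with and without it and report both if conclusions differ.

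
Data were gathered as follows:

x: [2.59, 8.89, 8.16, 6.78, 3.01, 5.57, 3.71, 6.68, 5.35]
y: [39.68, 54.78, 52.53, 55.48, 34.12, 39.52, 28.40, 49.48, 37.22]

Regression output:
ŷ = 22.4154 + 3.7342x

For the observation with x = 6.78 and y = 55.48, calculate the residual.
Residual = 7.7467

The residual is the difference between the actual value and the predicted value:

Residual = y - ŷ

Step 1: Calculate predicted value
ŷ = 22.4154 + 3.7342 × 6.78
ŷ = 47.7333

Step 2: Calculate residual
Residual = 55.48 - 47.7333
Residual = 7.7467

The residual is positive, so the observed y = 55.48 sits above the regression line (the line underestimates it by 7.7467).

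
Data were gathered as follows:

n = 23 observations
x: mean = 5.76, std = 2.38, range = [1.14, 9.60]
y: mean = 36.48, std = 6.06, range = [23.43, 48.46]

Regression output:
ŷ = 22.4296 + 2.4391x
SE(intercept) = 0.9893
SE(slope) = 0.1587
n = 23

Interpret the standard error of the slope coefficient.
SE(β̂₁) = 0.1587 is the estimated standard deviation of the slope estimate across repeated samples; relative to β̂₁ = 2.4391 that is 6.5%, a precise estimate.

SE(β̂₁) = s / √Sxx, where s is the residual standard deviation and Sxx = Σ(x − x̄)². It is the yardstick for how far β̂₁ = 2.4391 could plausibly be from the true slope.

Relative precision:
- SE / |β̂₁| = 0.1587 / 2.4391 = 6.5%
- Rule of thumb (under 20%: precise; 20% to under 50%: moderately precise; 50% or more: imprecise) → precise

Rough 95% range (±2 SE): 2.4391 ± 0.3174 → (2.1217, 2.7565).

What drives SE(β̂₁): more residual scatter → larger SE; wider spread of x values → smaller SE.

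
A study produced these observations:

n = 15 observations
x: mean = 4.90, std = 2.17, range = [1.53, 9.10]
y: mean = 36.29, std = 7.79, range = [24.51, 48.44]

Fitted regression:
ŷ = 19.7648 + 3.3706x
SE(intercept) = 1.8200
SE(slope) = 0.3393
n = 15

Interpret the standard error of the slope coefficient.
The slope 3.3706 is pinned down to within about ±0.3393 (one SE) by these data — relative uncertainty 10.1%, i.e. precise.

What SE measures:
- The standard error quantifies the sampling variability of the coefficient estimate
- It is the estimated standard deviation of β̂₁ across hypothetical repeated samples of the same size
- Smaller SE → more precise estimate

Relative precision:
- SE / |β̂₁| = 0.3393 / 3.3706 = 10.1%
- Rule of thumb (under 20%: precise; 20% to under 50%: moderately precise; 50% or more: imprecise) → precise

Rough 95% range (±2 SE): 3.3706 ± 0.6786 → (2.6920, 4.0492).

What drives SE(β̂₁): larger n (here n = 15) → smaller SE; more residual scatter → larger SE.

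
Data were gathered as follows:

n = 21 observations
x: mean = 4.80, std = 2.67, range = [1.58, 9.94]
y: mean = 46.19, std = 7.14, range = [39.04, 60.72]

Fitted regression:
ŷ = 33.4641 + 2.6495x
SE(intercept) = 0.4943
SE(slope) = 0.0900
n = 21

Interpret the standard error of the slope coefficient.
The slope 2.6495 is pinned down to within about ±0.0900 (one SE) by these data — relative uncertainty 3.4%, i.e. precise.

SE(β̂₁) = 0.0900 says: if we drew many samples of n = 21 from the same population and refit each time, the fitted slopes would scatter with a standard deviation of roughly 0.0900 around the true β₁.

Relative precision:
- SE / |β̂₁| = 0.0900 / 2.6495 = 3.4%
- Rule of thumb (under 20%: precise; 20% to under 50%: moderately precise; 50% or more: imprecise) → precise

Link to interval estimation: a confidence interval for β₁ is β̂₁ ± t* × 0.0900, so SE sets the half-width per unit of t*.

What drives SE(β̂₁): larger n (here n = 21) → smaller SE; more residual scatter → larger SE; wider spread of x values → smaller SE.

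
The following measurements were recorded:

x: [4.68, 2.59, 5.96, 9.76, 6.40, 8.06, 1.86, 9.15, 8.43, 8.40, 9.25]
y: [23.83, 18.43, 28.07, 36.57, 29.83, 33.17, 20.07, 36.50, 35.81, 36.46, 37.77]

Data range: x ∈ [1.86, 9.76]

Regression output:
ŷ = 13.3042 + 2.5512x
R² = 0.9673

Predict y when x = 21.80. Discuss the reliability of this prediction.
ŷ = 68.9204 (extrapolation — x = 21.80 lies outside [1.86, 9.76], so reliability is low).

Prediction calculation:
ŷ = 13.3042 + 2.5512 × 21.80
ŷ = 68.9204

Reliability:
- Data range: x ∈ [1.86, 9.76]
- Prediction point: x = 21.80 is 12.04 units above the observed range → this is EXTRAPOLATION, not interpolation

Why that matters here:
- The linear relationship may not hold outside the observed range
- R² describes fit only over the sampled x values; it says nothing about behaviour beyond them
- The standard error of prediction grows with (x − x̄)², and x = 21.80 is far from x̄ = 6.78

The R² = 0.9673 only validates the fit within [1.86, 9.76]; treat ŷ = 68.9204 with caution.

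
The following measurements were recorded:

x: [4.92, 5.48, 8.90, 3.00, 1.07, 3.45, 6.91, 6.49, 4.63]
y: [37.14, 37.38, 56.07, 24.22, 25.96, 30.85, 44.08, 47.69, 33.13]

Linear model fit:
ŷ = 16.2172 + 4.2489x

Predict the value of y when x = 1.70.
ŷ = 23.4403

x = 1.70 lies inside the observed range [1.07, 8.90], so the fitted equation applies directly:

ŷ = 16.2172 + 4.2489 × 1.70
ŷ = 16.2172 + 7.2231
ŷ = 23.4403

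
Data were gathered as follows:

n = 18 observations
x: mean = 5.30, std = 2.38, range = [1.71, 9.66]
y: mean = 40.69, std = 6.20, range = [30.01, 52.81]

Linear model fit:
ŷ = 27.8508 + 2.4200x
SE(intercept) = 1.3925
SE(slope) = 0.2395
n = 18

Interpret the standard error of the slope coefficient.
SE(β̂₁) = 0.2395 is the estimated standard deviation of the slope estimate across repeated samples; relative to β̂₁ = 2.4200 that is 9.9%, a precise estimate.

What SE measures:
- The standard error quantifies the sampling variability of the coefficient estimate
- It is the estimated standard deviation of β̂₁ across hypothetical repeated samples of the same size
- Smaller SE → more precise estimate

Relative precision:
- SE / |β̂₁| = 0.2395 / 2.4200 = 9.9%
- Rule of thumb (under 20%: precise; 20% to under 50%: moderately precise; 50% or more: imprecise) → precise

Link to interval estimation: a confidence interval for β₁ is β̂₁ ± t* × 0.2395, so SE sets the half-width per unit of t*.

What drives SE(β̂₁): larger n (here n = 18) → smaller SE.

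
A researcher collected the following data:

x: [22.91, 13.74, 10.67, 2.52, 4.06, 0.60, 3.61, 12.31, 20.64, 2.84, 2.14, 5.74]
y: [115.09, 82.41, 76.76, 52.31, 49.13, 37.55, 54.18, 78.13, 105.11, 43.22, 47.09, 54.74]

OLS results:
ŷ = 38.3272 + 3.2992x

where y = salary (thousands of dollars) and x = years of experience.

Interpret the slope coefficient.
On average, salary is about 3.2992 thousand dollars higher for every extra year of experience.

The slope β₁ = 3.2992 gives the rate at which the fitted salary changes with experience.

Interpretation:
- Experience up by 1 year → predicted salary increases by 3.2992 thousand dollars
- The effect is assumed constant over the observed range of x (linearity)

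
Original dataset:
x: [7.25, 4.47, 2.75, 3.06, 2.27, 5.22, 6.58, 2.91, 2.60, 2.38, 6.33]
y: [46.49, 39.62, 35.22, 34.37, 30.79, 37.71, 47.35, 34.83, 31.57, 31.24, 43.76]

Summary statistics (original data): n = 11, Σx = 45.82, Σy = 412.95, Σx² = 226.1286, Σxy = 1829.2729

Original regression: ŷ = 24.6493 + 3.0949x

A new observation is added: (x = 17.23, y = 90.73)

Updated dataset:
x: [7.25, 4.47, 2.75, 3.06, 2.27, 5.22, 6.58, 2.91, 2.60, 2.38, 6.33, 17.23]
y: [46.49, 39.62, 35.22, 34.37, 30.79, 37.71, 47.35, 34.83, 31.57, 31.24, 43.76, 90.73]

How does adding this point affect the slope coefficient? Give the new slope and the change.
The slope changes from 3.0949 to 3.8917 (change of +0.7968, or +25.7%).

x = 17.23 lies well outside the original x-range [2.27, 7.25] (x̄ ≈ 4.17), so this observation has high leverage and can move the slope substantially.

Step 1: Update the sums with the new point (n goes from 11 to 12)
Σx  = 45.82 + 17.23 = 63.05
Σy  = 412.95 + 90.73 = 503.68
Σx² = 226.1286 + 17.23² = 226.1286 + 296.8729 = 523.0015
Σxy = 1829.2729 + 17.23×90.73 = 1829.2729 + 1563.2779 = 3392.5508

Step 2: Recompute the slope with b₁ = (nΣxy − ΣxΣy) / (nΣx² − (Σx)²)
Numerator   = 12×3392.5508 − 63.05×503.68 = 40710.6096 − 31757.0240 = 8953.5856
Denominator = 12×523.0015 − 63.05² = 6276.0180 − 3975.3025 = 2300.7155
b₁(new) = 8953.5856 / 2300.7155 = 3.8917

(Same formula on the original sums: (11×1829.2729 − 45.82×412.95) / (11×226.1286 − 45.82²) = 1200.6329 / 387.9422 = 3.0949, matching the given fit.)

Step 3: Change in slope
Δβ₁ = 3.8917 − 3.0949 = +0.7968
Relative change = +0.7968 / 3.0949 × 100% = +25.7%
→ the slope increases when the point is added.

Because the point sits above the extension of the original line at a high-leverage x, it tilts the fit up.
In practice: examine leverage (hᵢ) and Cook's distance rather than deleting it automatically.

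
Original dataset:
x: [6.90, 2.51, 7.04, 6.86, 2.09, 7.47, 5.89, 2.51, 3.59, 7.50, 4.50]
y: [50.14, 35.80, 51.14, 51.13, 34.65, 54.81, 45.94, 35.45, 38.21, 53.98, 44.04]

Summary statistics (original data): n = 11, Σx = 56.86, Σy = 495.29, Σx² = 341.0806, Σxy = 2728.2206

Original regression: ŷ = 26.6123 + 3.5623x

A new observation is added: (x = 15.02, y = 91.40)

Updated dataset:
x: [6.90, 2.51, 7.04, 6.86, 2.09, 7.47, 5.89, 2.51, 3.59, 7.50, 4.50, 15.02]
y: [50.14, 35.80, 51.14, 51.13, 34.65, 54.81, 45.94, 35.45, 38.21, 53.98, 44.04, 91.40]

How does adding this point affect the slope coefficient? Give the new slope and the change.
The slope changes from 3.5623 to 4.3107 (change of +0.7484, or +21.0%).

x = 15.02 lies well outside the original x-range [2.09, 7.50] (x̄ ≈ 5.17), so this observation has high leverage and can move the slope substantially.

Step 1: Update the sums with the new point (n goes from 11 to 12)
Σx  = 56.86 + 15.02 = 71.88
Σy  = 495.29 + 91.40 = 586.69
Σx² = 341.0806 + 15.02² = 341.0806 + 225.6004 = 566.6810
Σxy = 2728.2206 + 15.02×91.40 = 2728.2206 + 1372.8280 = 4101.0486

Step 2: Recompute the slope with b₁ = (nΣxy − ΣxΣy) / (nΣx² − (Σx)²)
Numerator   = 12×4101.0486 − 71.88×586.69 = 49212.5832 − 42171.2772 = 7041.3060
Denominator = 12×566.6810 − 71.88² = 6800.1720 − 5166.7344 = 1633.4376
b₁(new) = 7041.3060 / 1633.4376 = 4.3107

(Same formula on the original sums: (11×2728.2206 − 56.86×495.29) / (11×341.0806 − 56.86²) = 1848.2372 / 518.8270 = 3.5623, matching the given fit.)

Step 3: Change in slope
Δβ₁ = 4.3107 − 3.5623 = +0.7484
Relative change = +0.7484 / 3.5623 × 100% = +21.0%
→ the slope increases when the point is added.

Because the point sits above the extension of the original line at a high-leverage x, it tilts the fit up.
In practice: examine leverage (hᵢ) and Cook's distance rather than deleting it automatically.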